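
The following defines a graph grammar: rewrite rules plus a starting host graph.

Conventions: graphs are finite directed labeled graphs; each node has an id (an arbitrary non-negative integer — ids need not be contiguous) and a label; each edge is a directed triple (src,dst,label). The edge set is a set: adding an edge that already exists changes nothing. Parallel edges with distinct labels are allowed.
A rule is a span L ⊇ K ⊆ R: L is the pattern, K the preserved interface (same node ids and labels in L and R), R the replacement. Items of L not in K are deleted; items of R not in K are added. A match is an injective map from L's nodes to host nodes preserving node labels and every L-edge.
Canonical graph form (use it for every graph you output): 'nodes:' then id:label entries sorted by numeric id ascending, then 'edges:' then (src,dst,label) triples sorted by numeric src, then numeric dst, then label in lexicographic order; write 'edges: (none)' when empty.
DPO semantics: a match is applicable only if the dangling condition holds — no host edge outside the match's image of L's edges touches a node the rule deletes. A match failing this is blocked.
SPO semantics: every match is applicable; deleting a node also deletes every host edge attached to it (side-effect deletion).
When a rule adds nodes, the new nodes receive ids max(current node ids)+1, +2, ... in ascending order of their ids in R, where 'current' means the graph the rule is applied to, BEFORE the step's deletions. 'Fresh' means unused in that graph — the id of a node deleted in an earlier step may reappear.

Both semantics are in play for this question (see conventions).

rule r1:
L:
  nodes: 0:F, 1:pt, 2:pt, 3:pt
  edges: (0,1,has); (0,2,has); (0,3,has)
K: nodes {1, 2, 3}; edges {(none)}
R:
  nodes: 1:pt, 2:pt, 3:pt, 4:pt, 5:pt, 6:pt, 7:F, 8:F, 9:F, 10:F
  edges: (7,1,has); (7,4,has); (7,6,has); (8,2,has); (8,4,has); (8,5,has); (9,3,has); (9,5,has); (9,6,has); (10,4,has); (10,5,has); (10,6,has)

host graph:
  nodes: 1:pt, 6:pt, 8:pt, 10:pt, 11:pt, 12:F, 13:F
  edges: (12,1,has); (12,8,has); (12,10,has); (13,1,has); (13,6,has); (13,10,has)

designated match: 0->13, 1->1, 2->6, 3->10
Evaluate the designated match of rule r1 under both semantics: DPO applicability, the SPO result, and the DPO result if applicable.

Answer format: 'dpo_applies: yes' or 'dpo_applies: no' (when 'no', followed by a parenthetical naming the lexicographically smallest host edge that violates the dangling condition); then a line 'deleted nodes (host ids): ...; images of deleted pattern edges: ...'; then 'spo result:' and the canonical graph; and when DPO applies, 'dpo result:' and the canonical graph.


dpo_applies: yes
deleted nodes (host ids): 13; images of deleted pattern edges: (13,1,has); (13,6,has); (13,10,has)
spo result:
nodes: 1:pt, 6:pt, 8:pt, 10:pt, 11:pt, 12:F, 14:pt, 15:pt, 16:pt, 17:F, 18:F, 19:F, 20:F
edges: (12,1,has); (12,8,has); (12,10,has); (17,1,has); (17,14,has); (17,16,has); (18,6,has); (18,14,has); (18,15,has); (19,10,has); (19,15,has); (19,16,has); (20,14,has); (20,15,has); (20,16,has)
dpo result:
nodes: 1:pt, 6:pt, 8:pt, 10:pt, 11:pt, 12:F, 14:pt, 15:pt, 16:pt, 17:F, 18:F, 19:F, 20:F
edges: (12,1,has); (12,8,has); (12,10,has); (17,1,has); (17,14,has); (17,16,has); (18,6,has); (18,14,has); (18,15,has); (19,10,has); (19,15,has); (19,16,has); (20,14,has); (20,15,has); (20,16,has)


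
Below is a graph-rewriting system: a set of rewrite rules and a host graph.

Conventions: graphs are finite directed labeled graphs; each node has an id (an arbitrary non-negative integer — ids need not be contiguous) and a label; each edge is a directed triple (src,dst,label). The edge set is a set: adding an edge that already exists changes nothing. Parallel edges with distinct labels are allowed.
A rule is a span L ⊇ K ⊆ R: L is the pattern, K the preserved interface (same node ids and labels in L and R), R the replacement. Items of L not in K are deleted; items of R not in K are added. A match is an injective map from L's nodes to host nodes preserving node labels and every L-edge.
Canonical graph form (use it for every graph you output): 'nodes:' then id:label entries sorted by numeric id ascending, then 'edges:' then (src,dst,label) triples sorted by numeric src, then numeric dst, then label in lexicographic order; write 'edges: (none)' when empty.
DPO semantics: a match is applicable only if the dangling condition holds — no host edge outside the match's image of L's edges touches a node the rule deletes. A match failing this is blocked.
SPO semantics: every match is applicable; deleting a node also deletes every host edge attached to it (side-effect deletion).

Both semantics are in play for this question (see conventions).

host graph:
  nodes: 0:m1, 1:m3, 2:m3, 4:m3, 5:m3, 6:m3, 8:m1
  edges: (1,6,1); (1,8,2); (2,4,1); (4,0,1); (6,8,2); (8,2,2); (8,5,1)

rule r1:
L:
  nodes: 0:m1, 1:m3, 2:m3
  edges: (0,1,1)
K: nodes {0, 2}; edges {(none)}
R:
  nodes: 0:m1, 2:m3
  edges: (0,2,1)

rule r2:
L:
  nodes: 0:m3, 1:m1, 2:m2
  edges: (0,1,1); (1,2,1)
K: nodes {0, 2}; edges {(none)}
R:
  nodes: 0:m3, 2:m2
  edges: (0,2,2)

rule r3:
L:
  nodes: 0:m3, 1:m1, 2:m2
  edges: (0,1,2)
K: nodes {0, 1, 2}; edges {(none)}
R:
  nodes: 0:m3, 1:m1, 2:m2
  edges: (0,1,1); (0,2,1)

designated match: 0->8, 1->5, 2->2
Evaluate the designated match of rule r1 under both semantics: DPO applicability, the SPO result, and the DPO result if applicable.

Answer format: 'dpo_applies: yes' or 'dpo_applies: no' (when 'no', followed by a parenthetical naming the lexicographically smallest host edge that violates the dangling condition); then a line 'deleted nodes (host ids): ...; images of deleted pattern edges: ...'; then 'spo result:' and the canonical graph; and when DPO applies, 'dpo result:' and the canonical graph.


dpo_applies: yes
deleted nodes (host ids): 5; images of deleted pattern edges: (8,5,1)
spo result:
nodes: 0:m1, 1:m3, 2:m3, 4:m3, 6:m3, 8:m1
edges: (1,6,1); (1,8,2); (2,4,1); (4,0,1); (6,8,2); (8,2,1); (8,2,2)
dpo result:
nodes: 0:m1, 1:m3, 2:m3, 4:m3, 6:m3, 8:m1
edges: (1,6,1); (1,8,2); (2,4,1); (4,0,1); (6,8,2); (8,2,1); (8,2,2)


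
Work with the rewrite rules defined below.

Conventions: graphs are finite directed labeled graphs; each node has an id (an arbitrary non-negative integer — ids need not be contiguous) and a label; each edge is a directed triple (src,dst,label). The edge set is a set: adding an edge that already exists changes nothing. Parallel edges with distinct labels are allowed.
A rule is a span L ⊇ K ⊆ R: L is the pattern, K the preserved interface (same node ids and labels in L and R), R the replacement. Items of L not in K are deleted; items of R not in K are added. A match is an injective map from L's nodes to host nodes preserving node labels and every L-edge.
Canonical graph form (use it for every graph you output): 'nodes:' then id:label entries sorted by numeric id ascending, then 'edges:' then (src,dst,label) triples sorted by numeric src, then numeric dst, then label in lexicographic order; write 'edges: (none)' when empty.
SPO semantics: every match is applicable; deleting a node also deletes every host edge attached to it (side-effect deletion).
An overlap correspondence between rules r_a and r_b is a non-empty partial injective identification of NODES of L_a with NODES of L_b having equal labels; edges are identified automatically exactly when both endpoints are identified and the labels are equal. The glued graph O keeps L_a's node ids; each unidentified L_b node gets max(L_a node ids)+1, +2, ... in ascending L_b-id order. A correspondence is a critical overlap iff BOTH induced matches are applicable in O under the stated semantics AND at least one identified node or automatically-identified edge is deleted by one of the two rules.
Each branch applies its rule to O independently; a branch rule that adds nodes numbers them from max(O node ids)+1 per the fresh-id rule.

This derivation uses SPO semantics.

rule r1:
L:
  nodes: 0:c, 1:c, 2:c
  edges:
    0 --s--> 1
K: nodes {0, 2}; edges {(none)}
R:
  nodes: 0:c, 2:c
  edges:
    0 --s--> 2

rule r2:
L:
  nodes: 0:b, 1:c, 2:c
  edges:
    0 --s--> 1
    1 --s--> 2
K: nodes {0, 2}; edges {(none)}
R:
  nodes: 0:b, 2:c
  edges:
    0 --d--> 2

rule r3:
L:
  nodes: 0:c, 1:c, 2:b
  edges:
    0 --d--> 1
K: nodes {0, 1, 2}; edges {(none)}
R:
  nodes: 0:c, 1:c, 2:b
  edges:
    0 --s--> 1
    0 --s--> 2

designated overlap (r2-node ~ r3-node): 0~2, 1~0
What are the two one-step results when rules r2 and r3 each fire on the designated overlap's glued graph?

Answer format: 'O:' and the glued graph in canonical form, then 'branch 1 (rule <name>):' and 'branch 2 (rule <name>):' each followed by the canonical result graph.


O:
nodes: 0:b, 1:c, 2:c, 3:c
edges: (0,1,s); (1,2,s); (1,3,d)
branch 1 (rule r2):
nodes: 0:b, 2:c, 3:c
edges: (0,2,d)
branch 2 (rule r3):
nodes: 0:b, 1:c, 2:c, 3:c
edges: (0,1,s); (1,0,s); (1,2,s); (1,3,s)


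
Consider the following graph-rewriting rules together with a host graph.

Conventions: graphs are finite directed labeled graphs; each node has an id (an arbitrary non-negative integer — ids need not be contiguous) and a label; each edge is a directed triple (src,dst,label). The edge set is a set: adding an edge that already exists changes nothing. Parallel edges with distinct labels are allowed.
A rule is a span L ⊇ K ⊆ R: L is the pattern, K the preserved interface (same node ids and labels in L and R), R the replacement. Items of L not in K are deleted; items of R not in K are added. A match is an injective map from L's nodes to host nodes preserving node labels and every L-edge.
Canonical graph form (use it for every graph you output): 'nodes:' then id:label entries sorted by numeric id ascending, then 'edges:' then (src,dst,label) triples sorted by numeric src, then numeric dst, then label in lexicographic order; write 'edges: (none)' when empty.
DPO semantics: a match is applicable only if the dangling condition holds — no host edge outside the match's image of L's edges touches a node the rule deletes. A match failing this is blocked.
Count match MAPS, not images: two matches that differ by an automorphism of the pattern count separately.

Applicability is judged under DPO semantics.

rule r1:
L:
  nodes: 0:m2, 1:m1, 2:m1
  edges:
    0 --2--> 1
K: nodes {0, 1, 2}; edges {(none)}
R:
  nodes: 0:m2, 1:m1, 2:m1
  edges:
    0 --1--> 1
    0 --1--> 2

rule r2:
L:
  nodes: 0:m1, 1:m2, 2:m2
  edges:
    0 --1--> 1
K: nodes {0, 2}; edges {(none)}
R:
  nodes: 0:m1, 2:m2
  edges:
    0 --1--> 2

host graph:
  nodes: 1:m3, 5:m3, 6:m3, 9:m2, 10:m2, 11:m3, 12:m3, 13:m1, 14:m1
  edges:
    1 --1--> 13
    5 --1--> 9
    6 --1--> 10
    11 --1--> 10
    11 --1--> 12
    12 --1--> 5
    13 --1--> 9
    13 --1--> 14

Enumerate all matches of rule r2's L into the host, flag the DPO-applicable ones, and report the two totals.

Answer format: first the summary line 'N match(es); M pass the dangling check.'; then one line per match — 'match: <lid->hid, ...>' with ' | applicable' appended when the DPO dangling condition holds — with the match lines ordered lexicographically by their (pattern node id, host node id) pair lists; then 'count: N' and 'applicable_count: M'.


1 match(es); 0 pass the dangling check.
match: 0->13, 1->9, 2->10
count: 1
applicable_count: 0


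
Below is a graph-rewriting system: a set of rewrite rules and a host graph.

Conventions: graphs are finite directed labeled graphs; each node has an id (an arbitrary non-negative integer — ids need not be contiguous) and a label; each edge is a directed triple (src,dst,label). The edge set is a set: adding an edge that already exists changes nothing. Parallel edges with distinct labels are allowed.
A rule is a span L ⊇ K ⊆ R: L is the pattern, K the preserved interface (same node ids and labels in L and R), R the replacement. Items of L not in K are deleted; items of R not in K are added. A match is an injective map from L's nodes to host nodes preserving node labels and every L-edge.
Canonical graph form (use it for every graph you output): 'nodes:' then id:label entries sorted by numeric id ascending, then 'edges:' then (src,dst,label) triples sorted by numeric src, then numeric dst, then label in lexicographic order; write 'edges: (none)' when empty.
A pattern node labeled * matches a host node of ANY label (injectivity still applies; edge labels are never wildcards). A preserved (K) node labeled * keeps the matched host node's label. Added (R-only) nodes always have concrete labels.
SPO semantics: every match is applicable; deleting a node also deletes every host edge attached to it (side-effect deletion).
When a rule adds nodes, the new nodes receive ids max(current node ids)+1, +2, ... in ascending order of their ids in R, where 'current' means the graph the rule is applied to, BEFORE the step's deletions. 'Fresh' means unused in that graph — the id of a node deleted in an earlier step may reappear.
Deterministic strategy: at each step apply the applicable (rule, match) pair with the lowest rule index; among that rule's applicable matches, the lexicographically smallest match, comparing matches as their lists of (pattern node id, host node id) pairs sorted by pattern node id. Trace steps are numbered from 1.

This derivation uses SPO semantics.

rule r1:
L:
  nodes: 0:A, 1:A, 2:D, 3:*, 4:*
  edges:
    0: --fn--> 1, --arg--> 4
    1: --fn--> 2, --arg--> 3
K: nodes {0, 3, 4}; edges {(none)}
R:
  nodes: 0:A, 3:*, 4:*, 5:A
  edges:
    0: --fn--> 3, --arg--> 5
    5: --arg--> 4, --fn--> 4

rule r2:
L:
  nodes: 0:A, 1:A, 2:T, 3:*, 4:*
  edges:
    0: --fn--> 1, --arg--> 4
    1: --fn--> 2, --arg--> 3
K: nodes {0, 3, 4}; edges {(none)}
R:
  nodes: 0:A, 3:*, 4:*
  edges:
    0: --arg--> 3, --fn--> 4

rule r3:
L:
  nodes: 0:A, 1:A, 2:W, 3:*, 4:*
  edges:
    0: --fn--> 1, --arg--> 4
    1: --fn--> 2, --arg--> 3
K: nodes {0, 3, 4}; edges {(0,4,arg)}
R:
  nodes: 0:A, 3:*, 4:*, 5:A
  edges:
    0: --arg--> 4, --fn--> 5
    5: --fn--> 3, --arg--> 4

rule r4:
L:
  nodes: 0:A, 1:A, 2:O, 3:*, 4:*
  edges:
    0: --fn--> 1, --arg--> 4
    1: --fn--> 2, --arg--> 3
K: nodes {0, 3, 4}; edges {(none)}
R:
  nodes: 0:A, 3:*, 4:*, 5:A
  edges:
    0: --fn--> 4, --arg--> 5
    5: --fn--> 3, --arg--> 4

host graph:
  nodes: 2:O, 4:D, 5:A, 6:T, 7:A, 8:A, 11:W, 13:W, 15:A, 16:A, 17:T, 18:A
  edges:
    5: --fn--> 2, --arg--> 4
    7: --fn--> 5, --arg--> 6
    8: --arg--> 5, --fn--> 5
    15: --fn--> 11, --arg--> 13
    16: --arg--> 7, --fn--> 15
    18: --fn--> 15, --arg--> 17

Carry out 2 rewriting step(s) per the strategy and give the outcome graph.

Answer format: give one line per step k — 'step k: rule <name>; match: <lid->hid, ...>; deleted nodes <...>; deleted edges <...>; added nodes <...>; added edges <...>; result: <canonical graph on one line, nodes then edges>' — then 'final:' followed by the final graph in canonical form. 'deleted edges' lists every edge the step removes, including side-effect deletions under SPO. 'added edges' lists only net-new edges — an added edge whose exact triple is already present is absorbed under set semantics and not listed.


step 1: rule r3; match: 0->16, 1->15, 2->11, 3->13, 4->7; deleted nodes 11, 15; deleted edges (15,11,fn); (15,13,arg); (16,15,fn); (18,15,fn); added nodes 19; added edges (16,19,fn); (19,7,arg); (19,13,fn); result: nodes: 2:O, 4:D, 5:A, 6:T, 7:A, 8:A, 13:W, 16:A, 17:T, 18:A, 19:A edges: (5,2,fn); (5,4,arg); (7,5,fn); (7,6,arg); (8,5,arg); (8,5,fn); (16,7,arg); (16,19,fn); (18,17,arg); (19,7,arg); (19,13,fn)
step 2: rule r4; match: 0->7, 1->5, 2->2, 3->4, 4->6; deleted nodes 2, 5; deleted edges (5,2,fn); (5,4,arg); (7,5,fn); (7,6,arg); (8,5,arg); (8,5,fn); added nodes 20; added edges (7,6,fn); (7,20,arg); (20,4,fn); (20,6,arg); result: nodes: 4:D, 6:T, 7:A, 8:A, 13:W, 16:A, 17:T, 18:A, 19:A, 20:A edges: (7,6,fn); (7,20,arg); (16,7,arg); (16,19,fn); (18,17,arg); (19,7,arg); (19,13,fn); (20,4,fn); (20,6,arg)
final:
nodes: 4:D, 6:T, 7:A, 8:A, 13:W, 16:A, 17:T, 18:A, 19:A, 20:A
edges: (7,6,fn); (7,20,arg); (16,7,arg); (16,19,fn); (18,17,arg); (19,7,arg); (19,13,fn); (20,4,fn); (20,6,arg)


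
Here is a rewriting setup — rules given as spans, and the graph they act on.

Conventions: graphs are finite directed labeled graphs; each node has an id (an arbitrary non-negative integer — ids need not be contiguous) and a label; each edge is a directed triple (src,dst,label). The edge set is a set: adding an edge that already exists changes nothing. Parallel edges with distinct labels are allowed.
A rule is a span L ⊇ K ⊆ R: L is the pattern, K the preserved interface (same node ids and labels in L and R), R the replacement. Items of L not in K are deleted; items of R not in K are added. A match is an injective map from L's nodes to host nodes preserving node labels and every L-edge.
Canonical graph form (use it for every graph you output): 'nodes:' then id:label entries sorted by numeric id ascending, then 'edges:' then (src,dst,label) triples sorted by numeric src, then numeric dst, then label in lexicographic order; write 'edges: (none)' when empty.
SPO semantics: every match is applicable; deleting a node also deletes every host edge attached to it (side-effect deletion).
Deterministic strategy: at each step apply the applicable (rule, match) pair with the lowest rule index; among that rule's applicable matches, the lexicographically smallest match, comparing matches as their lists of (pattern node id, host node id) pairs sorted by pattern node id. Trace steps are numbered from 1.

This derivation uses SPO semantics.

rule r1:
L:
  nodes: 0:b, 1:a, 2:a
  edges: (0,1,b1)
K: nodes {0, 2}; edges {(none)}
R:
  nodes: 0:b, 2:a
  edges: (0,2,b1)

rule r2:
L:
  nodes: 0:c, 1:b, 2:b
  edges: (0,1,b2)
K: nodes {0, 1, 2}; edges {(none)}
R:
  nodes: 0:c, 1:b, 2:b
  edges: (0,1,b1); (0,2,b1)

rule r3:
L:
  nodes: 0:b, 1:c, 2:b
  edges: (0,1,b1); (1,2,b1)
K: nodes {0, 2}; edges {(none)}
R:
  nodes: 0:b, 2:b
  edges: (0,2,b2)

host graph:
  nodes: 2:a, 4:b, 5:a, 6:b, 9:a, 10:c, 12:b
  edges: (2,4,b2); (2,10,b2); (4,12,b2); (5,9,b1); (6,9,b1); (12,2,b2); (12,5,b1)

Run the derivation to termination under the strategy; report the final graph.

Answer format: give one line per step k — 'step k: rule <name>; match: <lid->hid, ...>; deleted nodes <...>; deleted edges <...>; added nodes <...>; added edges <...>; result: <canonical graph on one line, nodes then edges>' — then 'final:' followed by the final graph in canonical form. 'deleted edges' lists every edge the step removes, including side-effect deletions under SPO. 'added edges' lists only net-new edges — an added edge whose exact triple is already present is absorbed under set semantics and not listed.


step 1: rule r1; match: 0->6, 1->9, 2->2; deleted nodes 9; deleted edges (5,9,b1); (6,9,b1); added nodes (none); added edges (6,2,b1); result: nodes: 2:a, 4:b, 5:a, 6:b, 10:c, 12:b edges: (2,4,b2); (2,10,b2); (4,12,b2); (6,2,b1); (12,2,b2); (12,5,b1)
step 2: rule r1; match: 0->6, 1->2, 2->5; deleted nodes 2; deleted edges (2,4,b2); (2,10,b2); (6,2,b1); (12,2,b2); added nodes (none); added edges (6,5,b1); result: nodes: 4:b, 5:a, 6:b, 10:c, 12:b edges: (4,12,b2); (6,5,b1); (12,5,b1)
final:
nodes: 4:b, 5:a, 6:b, 10:c, 12:b
edges: (4,12,b2); (6,5,b1); (12,5,b1)


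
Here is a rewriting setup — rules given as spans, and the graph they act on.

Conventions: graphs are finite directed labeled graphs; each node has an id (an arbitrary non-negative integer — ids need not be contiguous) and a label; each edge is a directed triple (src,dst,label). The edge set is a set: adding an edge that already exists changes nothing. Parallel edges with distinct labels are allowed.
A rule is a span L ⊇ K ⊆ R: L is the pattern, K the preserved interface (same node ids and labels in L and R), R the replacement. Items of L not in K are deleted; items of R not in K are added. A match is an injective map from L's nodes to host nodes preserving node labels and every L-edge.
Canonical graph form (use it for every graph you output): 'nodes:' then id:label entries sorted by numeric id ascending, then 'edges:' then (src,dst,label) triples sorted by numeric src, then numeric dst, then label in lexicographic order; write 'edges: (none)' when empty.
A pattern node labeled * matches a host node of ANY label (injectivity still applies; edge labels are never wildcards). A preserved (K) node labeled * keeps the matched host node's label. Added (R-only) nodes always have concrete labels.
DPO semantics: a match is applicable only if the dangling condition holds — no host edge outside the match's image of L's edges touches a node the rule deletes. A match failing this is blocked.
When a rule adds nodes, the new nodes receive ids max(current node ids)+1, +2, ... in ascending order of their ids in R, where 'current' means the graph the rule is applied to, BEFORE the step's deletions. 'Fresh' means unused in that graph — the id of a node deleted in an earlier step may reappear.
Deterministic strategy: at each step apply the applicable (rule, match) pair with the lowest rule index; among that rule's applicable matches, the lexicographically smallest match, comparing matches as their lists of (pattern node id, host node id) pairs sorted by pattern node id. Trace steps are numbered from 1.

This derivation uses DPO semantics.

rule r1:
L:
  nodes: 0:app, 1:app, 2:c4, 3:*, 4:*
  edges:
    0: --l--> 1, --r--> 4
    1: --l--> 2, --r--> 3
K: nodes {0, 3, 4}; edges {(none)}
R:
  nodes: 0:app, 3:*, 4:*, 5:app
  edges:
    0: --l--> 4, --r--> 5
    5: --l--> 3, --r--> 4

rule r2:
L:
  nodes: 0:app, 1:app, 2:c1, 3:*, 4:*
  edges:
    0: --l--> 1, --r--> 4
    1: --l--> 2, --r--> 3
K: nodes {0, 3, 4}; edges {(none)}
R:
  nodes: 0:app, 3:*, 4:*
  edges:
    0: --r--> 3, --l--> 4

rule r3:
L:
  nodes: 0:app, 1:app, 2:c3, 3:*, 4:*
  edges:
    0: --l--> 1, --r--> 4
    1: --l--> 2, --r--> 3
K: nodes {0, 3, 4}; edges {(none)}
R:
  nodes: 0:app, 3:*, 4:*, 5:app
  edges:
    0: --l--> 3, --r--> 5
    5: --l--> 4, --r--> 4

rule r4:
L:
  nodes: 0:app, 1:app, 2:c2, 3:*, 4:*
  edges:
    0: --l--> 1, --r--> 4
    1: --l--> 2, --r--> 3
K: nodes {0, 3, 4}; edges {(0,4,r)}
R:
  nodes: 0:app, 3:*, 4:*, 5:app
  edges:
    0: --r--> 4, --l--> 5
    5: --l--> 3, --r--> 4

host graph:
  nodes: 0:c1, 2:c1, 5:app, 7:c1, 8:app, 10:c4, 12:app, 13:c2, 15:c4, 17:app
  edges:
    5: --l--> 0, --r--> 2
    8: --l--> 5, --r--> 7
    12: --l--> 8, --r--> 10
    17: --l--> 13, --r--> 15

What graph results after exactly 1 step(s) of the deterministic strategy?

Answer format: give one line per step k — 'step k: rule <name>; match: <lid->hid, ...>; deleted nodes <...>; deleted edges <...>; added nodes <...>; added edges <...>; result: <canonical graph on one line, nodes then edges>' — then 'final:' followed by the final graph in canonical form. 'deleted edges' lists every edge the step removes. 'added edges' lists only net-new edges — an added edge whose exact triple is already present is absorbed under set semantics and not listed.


step 1: rule r2; match: 0->8, 1->5, 2->0, 3->2, 4->7; deleted nodes 0, 5; deleted edges (5,0,l); (5,2,r); (8,5,l); (8,7,r); added nodes (none); added edges (8,2,r); (8,7,l); result: nodes: 2:c1, 7:c1, 8:app, 10:c4, 12:app, 13:c2, 15:c4, 17:app edges: (8,2,r); (8,7,l); (12,8,l); (12,10,r); (17,13,l); (17,15,r)
final:
nodes: 2:c1, 7:c1, 8:app, 10:c4, 12:app, 13:c2, 15:c4, 17:app
edges: (8,2,r); (8,7,l); (12,8,l); (12,10,r); (17,13,l); (17,15,r)


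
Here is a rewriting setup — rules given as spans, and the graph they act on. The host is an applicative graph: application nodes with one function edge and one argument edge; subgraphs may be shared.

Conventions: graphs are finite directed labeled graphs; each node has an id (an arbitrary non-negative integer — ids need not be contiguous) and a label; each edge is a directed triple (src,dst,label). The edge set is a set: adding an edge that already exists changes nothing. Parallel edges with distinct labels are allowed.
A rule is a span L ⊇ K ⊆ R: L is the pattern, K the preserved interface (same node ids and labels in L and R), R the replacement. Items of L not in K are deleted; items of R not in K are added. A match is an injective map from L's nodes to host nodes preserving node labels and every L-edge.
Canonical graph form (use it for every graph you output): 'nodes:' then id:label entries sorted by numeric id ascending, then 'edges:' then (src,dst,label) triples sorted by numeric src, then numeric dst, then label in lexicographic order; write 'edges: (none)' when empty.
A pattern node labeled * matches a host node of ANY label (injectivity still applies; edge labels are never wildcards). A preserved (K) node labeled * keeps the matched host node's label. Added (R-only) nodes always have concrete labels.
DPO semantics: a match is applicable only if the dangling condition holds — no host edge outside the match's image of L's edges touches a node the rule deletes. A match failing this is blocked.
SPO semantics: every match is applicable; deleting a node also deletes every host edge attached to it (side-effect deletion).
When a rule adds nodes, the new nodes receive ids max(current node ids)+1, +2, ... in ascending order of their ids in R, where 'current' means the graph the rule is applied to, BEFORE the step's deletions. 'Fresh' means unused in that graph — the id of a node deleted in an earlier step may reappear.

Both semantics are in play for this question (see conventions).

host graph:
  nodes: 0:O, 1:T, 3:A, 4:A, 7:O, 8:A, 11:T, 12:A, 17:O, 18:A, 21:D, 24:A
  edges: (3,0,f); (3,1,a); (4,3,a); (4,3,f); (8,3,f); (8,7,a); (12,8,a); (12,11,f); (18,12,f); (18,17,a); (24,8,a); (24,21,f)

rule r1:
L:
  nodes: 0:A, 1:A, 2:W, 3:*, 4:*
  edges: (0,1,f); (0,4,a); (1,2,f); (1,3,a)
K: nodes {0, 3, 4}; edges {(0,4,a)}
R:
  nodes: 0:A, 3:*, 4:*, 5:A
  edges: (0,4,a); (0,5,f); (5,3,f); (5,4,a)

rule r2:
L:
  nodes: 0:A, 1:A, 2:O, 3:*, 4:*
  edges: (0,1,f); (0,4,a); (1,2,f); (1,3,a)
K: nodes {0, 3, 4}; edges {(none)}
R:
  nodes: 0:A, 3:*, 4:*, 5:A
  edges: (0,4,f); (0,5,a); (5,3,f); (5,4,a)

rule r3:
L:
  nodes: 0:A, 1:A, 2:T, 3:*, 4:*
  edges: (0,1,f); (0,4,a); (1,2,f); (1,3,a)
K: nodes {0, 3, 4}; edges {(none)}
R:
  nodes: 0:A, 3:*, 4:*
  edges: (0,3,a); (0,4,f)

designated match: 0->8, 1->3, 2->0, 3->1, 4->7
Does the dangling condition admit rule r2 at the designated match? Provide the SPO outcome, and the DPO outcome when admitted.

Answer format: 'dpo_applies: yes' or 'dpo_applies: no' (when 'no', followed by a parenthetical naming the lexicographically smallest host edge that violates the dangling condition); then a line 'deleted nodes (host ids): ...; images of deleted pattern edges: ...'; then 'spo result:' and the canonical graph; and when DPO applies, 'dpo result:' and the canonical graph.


dpo_applies: no
(the rule deletes node 3, which keeps host edge (4,3,a) outside the match image — the dangling condition fails, DPO blocks; SPO proceeds and side-deletes such edges)
deleted nodes (host ids): 0, 3; images of deleted pattern edges: (3,0,f); (3,1,a); (8,3,f); (8,7,a)
spo result:
nodes: 1:T, 4:A, 7:O, 8:A, 11:T, 12:A, 17:O, 18:A, 21:D, 24:A, 25:A
edges: (8,7,f); (8,25,a); (12,8,a); (12,11,f); (18,12,f); (18,17,a); (24,8,a); (24,21,f); (25,1,f); (25,7,a)


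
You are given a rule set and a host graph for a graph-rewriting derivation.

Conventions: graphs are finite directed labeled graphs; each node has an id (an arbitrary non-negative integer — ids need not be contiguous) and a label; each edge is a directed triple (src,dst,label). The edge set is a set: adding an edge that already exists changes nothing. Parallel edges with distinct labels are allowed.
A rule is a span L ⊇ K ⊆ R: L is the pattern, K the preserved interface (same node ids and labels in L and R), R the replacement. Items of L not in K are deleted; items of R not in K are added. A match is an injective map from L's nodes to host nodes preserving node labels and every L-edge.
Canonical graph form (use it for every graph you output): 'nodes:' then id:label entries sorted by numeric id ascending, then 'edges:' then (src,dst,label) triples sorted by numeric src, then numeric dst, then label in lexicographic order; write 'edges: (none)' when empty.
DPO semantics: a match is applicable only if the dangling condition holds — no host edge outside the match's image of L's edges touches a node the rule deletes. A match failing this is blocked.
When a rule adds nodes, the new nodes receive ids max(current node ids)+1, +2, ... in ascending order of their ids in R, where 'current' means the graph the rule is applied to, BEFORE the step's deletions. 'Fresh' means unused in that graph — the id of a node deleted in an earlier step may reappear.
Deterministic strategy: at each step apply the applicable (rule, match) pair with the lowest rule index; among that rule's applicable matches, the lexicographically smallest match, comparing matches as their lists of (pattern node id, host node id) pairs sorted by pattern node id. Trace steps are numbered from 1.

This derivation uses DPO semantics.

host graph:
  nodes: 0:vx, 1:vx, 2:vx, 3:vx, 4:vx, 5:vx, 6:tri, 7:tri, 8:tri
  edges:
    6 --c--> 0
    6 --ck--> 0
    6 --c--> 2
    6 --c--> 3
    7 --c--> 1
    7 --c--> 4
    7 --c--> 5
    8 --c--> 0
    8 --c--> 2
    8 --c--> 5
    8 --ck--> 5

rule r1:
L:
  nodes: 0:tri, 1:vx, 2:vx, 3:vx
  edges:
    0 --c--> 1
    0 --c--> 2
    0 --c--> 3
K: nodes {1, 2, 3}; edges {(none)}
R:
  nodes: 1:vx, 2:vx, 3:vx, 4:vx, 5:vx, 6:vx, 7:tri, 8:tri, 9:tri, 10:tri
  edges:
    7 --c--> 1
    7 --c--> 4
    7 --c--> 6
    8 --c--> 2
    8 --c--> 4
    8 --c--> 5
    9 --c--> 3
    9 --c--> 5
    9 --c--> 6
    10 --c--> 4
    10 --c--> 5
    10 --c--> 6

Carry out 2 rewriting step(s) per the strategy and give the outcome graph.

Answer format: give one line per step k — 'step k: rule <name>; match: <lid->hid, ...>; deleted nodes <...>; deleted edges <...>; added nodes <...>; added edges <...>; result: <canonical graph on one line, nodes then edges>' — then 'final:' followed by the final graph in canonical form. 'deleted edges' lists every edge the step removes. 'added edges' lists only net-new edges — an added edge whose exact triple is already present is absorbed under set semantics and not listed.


step 1: rule r1; match: 0->7, 1->1, 2->4, 3->5; deleted nodes 7; deleted edges (7,1,c); (7,4,c); (7,5,c); added nodes 9, 10, 11, 12, 13, 14, 15; added edges (12,1,c); (12,9,c); (12,11,c); (13,4,c); (13,9,c); (13,10,c); (14,5,c); (14,10,c); (14,11,c); (15,9,c); (15,10,c); (15,11,c); result: nodes: 0:vx, 1:vx, 2:vx, 3:vx, 4:vx, 5:vx, 6:tri, 8:tri, 9:vx, 10:vx, 11:vx, 12:tri, 13:tri, 14:tri, 15:tri edges: (6,0,c); (6,0,ck); (6,2,c); (6,3,c); (8,0,c); (8,2,c); (8,5,c); (8,5,ck); (12,1,c); (12,9,c); (12,11,c); (13,4,c); (13,9,c); (13,10,c); (14,5,c); (14,10,c); (14,11,c); (15,9,c); (15,10,c); (15,11,c)
step 2: rule r1; match: 0->12, 1->1, 2->9, 3->11; deleted nodes 12; deleted edges (12,1,c); (12,9,c); (12,11,c); added nodes 16, 17, 18, 19, 20, 21, 22; added edges (19,1,c); (19,16,c); (19,18,c); (20,9,c); (20,16,c); (20,17,c); (21,11,c); (21,17,c); (21,18,c); (22,16,c); (22,17,c); (22,18,c); result: nodes: 0:vx, 1:vx, 2:vx, 3:vx, 4:vx, 5:vx, 6:tri, 8:tri, 9:vx, 10:vx, 11:vx, 13:tri, 14:tri, 15:tri, 16:vx, 17:vx, 18:vx, 19:tri, 20:tri, 21:tri, 22:tri edges: (6,0,c); (6,0,ck); (6,2,c); (6,3,c); (8,0,c); (8,2,c); (8,5,c); (8,5,ck); (13,4,c); (13,9,c); (13,10,c); (14,5,c); (14,10,c); (14,11,c); (15,9,c); (15,10,c); (15,11,c); (19,1,c); (19,16,c); (19,18,c); (20,9,c); (20,16,c); (20,17,c); (21,11,c); (21,17,c); (21,18,c); (22,16,c); (22,17,c); (22,18,c)
final:
nodes: 0:vx, 1:vx, 2:vx, 3:vx, 4:vx, 5:vx, 6:tri, 8:tri, 9:vx, 10:vx, 11:vx, 13:tri, 14:tri, 15:tri, 16:vx, 17:vx, 18:vx, 19:tri, 20:tri, 21:tri, 22:tri
edges: (6,0,c); (6,0,ck); (6,2,c); (6,3,c); (8,0,c); (8,2,c); (8,5,c); (8,5,ck); (13,4,c); (13,9,c); (13,10,c); (14,5,c); (14,10,c); (14,11,c); (15,9,c); (15,10,c); (15,11,c); (19,1,c); (19,16,c); (19,18,c); (20,9,c); (20,16,c); (20,17,c); (21,11,c); (21,17,c); (21,18,c); (22,16,c); (22,17,c); (22,18,c)


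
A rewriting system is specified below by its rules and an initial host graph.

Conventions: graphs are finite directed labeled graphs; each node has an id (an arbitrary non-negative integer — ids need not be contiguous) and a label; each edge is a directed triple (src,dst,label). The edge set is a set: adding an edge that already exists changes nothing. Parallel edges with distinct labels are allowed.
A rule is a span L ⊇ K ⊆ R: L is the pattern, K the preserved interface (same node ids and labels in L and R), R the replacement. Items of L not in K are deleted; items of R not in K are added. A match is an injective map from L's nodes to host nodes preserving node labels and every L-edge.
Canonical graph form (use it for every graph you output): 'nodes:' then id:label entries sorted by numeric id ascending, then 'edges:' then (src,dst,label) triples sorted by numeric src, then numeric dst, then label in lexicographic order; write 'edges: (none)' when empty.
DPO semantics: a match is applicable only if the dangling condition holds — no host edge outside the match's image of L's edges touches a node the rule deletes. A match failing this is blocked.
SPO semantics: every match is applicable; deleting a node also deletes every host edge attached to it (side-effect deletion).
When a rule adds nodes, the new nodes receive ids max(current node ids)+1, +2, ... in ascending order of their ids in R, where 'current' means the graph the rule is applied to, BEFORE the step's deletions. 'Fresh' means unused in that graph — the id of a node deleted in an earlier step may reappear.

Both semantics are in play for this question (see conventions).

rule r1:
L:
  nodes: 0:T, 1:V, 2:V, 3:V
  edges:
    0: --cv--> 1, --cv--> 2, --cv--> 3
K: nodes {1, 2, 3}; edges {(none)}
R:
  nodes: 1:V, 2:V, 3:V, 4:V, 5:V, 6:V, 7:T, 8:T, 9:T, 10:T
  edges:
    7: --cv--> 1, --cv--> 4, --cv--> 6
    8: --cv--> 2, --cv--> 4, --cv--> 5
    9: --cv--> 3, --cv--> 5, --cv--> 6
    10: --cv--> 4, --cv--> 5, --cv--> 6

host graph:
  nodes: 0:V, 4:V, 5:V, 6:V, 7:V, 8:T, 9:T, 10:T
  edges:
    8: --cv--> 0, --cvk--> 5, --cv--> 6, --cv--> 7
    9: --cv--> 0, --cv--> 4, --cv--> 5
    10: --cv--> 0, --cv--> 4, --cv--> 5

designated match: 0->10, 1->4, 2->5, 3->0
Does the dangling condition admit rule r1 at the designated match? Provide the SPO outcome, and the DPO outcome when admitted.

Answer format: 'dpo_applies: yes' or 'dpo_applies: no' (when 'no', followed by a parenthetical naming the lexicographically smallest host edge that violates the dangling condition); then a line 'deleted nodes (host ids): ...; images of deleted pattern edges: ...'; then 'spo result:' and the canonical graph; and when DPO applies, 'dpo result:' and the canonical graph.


dpo_applies: yes
deleted nodes (host ids): 10; images of deleted pattern edges: (10,0,cv); (10,4,cv); (10,5,cv)
spo result:
nodes: 0:V, 4:V, 5:V, 6:V, 7:V, 8:T, 9:T, 11:V, 12:V, 13:V, 14:T, 15:T, 16:T, 17:T
edges: (8,0,cv); (8,5,cvk); (8,6,cv); (8,7,cv); (9,0,cv); (9,4,cv); (9,5,cv); (14,4,cv); (14,11,cv); (14,13,cv); (15,5,cv); (15,11,cv); (15,12,cv); (16,0,cv); (16,12,cv); (16,13,cv); (17,11,cv); (17,12,cv); (17,13,cv)
dpo result:
nodes: 0:V, 4:V, 5:V, 6:V, 7:V, 8:T, 9:T, 11:V, 12:V, 13:V, 14:T, 15:T, 16:T, 17:T
edges: (8,0,cv); (8,5,cvk); (8,6,cv); (8,7,cv); (9,0,cv); (9,4,cv); (9,5,cv); (14,4,cv); (14,11,cv); (14,13,cv); (15,5,cv); (15,11,cv); (15,12,cv); (16,0,cv); (16,12,cv); (16,13,cv); (17,11,cv); (17,12,cv); (17,13,cv)


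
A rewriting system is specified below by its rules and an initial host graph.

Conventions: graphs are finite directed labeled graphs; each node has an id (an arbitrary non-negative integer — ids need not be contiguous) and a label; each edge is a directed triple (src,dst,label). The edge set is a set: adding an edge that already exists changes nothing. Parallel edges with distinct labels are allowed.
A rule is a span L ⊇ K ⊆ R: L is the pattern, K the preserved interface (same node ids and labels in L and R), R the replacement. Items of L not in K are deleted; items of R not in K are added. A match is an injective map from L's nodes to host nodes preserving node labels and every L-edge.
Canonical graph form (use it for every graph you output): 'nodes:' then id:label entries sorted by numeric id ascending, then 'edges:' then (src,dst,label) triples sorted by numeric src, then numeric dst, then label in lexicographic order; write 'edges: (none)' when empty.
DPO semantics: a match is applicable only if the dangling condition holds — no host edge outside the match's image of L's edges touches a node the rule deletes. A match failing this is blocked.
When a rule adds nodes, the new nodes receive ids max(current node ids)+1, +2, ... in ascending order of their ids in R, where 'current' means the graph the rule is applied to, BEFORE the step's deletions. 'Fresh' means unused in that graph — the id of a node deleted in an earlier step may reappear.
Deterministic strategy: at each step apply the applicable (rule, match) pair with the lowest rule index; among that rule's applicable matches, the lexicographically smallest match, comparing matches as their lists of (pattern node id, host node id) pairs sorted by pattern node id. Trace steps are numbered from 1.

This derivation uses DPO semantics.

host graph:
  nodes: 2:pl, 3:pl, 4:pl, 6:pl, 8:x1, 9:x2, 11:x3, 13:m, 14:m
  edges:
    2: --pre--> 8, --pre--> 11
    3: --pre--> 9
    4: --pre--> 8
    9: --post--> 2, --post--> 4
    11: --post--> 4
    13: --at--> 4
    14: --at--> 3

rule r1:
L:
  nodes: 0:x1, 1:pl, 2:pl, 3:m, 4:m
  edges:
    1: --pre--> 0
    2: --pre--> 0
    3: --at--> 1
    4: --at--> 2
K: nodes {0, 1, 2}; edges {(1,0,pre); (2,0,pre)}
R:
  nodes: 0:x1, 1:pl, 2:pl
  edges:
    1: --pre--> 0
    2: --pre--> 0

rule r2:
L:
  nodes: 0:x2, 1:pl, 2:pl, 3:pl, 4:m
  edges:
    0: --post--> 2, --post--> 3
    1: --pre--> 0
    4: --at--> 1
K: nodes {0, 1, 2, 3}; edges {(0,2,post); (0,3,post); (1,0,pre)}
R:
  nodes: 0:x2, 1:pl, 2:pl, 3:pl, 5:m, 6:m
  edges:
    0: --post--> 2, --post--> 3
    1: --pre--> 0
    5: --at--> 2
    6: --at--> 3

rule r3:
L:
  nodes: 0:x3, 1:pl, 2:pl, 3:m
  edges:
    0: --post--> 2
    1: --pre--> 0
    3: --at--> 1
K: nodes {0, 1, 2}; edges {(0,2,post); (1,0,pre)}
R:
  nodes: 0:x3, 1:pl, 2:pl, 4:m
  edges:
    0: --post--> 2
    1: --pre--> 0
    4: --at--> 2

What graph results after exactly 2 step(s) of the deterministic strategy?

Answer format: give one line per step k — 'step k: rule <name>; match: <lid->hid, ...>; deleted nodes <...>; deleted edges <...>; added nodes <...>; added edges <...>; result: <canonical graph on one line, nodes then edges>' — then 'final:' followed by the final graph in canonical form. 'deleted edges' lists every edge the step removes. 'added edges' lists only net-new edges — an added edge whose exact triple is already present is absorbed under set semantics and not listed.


step 1: rule r2; match: 0->9, 1->3, 2->2, 3->4, 4->14; deleted nodes 14; deleted edges (14,3,at); added nodes 15, 16; added edges (15,2,at); (16,4,at); result: nodes: 2:pl, 3:pl, 4:pl, 6:pl, 8:x1, 9:x2, 11:x3, 13:m, 15:m, 16:m edges: (2,8,pre); (2,11,pre); (3,9,pre); (4,8,pre); (9,2,post); (9,4,post); (11,4,post); (13,4,at); (15,2,at); (16,4,at)
step 2: rule r1; match: 0->8, 1->2, 2->4, 3->15, 4->13; deleted nodes 13, 15; deleted edges (13,4,at); (15,2,at); added nodes (none); added edges (none); result: nodes: 2:pl, 3:pl, 4:pl, 6:pl, 8:x1, 9:x2, 11:x3, 16:m edges: (2,8,pre); (2,11,pre); (3,9,pre); (4,8,pre); (9,2,post); (9,4,post); (11,4,post); (16,4,at)
final:
nodes: 2:pl, 3:pl, 4:pl, 6:pl, 8:x1, 9:x2, 11:x3, 16:m
edges: (2,8,pre); (2,11,pre); (3,9,pre); (4,8,pre); (9,2,post); (9,4,post); (11,4,post); (16,4,at)


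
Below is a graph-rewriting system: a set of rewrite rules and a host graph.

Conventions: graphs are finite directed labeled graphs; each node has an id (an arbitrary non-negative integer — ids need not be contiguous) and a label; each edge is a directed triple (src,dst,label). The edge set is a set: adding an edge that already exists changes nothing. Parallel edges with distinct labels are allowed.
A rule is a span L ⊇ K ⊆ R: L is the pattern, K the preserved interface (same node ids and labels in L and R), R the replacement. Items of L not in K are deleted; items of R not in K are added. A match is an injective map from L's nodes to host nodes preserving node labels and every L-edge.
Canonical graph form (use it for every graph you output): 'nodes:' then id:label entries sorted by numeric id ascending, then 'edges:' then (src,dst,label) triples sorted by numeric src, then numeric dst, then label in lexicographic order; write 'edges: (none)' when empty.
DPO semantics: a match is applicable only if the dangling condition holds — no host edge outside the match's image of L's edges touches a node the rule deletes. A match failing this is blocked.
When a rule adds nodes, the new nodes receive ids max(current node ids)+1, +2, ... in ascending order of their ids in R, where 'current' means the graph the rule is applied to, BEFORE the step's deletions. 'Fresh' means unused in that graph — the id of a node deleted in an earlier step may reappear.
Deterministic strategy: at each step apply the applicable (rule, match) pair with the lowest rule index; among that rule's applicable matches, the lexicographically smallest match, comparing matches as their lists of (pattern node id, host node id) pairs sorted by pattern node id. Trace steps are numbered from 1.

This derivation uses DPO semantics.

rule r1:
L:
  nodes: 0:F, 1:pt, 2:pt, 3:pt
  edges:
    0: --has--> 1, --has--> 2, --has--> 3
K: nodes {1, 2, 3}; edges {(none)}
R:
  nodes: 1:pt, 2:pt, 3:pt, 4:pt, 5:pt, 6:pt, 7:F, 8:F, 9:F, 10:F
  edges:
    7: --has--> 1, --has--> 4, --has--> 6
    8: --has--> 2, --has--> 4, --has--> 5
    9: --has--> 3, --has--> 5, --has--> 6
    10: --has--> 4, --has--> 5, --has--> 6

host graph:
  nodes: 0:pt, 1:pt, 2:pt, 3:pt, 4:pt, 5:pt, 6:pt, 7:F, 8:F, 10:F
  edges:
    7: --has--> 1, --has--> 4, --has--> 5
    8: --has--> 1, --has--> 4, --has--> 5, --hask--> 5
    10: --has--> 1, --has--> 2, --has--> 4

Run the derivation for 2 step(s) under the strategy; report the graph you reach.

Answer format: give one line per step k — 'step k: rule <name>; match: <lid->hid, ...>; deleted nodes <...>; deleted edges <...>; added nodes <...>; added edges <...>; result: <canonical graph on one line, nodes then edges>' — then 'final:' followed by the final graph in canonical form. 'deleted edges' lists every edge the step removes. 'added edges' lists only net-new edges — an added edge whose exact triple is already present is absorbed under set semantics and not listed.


step 1: rule r1; match: 0->7, 1->1, 2->4, 3->5; deleted nodes 7; deleted edges (7,1,has); (7,4,has); (7,5,has); added nodes 11, 12, 13, 14, 15, 16, 17; added edges (14,1,has); (14,11,has); (14,13,has); (15,4,has); (15,11,has); (15,12,has); (16,5,has); (16,12,has); (16,13,has); (17,11,has); (17,12,has); (17,13,has); result: nodes: 0:pt, 1:pt, 2:pt, 3:pt, 4:pt, 5:pt, 6:pt, 8:F, 10:F, 11:pt, 12:pt, 13:pt, 14:F, 15:F, 16:F, 17:F edges: (8,1,has); (8,4,has); (8,5,has); (8,5,hask); (10,1,has); (10,2,has); (10,4,has); (14,1,has); (14,11,has); (14,13,has); (15,4,has); (15,11,has); (15,12,has); (16,5,has); (16,12,has); (16,13,has); (17,11,has); (17,12,has); (17,13,has)
step 2: rule r1; match: 0->10, 1->1, 2->2, 3->4; deleted nodes 10; deleted edges (10,1,has); (10,2,has); (10,4,has); added nodes 18, 19, 20, 21, 22, 23, 24; added edges (21,1,has); (21,18,has); (21,20,has); (22,2,has); (22,18,has); (22,19,has); (23,4,has); (23,19,has); (23,20,has); (24,18,has); (24,19,has); (24,20,has); result: nodes: 0:pt, 1:pt, 2:pt, 3:pt, 4:pt, 5:pt, 6:pt, 8:F, 11:pt, 12:pt, 13:pt, 14:F, 15:F, 16:F, 17:F, 18:pt, 19:pt, 20:pt, 21:F, 22:F, 23:F, 24:F edges: (8,1,has); (8,4,has); (8,5,has); (8,5,hask); (14,1,has); (14,11,has); (14,13,has); (15,4,has); (15,11,has); (15,12,has); (16,5,has); (16,12,has); (16,13,has); (17,11,has); (17,12,has); (17,13,has); (21,1,has); (21,18,has); (21,20,has); (22,2,has); (22,18,has); (22,19,has); (23,4,has); (23,19,has); (23,20,has); (24,18,has); (24,19,has); (24,20,has)
final:
nodes: 0:pt, 1:pt, 2:pt, 3:pt, 4:pt, 5:pt, 6:pt, 8:F, 11:pt, 12:pt, 13:pt, 14:F, 15:F, 16:F, 17:F, 18:pt, 19:pt, 20:pt, 21:F, 22:F, 23:F, 24:F
edges: (8,1,has); (8,4,has); (8,5,has); (8,5,hask); (14,1,has); (14,11,has); (14,13,has); (15,4,has); (15,11,has); (15,12,has); (16,5,has); (16,12,has); (16,13,has); (17,11,has); (17,12,has); (17,13,has); (21,1,has); (21,18,has); (21,20,has); (22,2,has); (22,18,has); (22,19,has); (23,4,has); (23,19,has); (23,20,has); (24,18,has); (24,19,has); (24,20,has)
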